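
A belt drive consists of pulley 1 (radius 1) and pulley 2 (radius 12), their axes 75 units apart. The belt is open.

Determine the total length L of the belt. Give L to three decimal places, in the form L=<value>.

L=192.457

open belt: β = asin((r2−r1)/C) = asin(11/75) = 8.4338°
wrap1 = π − 2β = 163.1324°
wrap2 = π + 2β = 196.8676°
tangent length = C·cosβ = 74.1889
L = r1·wrap1 + r2·wrap2 + 2·C·cosβ = 1·2.8472 + 12·3.4360 + 2·74.1889 = 192.4569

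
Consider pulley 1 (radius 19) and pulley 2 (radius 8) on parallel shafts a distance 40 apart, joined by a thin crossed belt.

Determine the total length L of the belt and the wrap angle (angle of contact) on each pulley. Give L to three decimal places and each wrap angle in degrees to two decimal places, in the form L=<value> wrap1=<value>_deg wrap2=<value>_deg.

crossed belt: β = asin((r1+r2)/C) = asin(27/40) = 42.4542°
wrap1 = wrap2 = π + 2β = 264.9083°
tangent length = C·cosβ = 29.5127
L = (r1+r2)·wrap + 2·C·cosβ = 27·4.6235 + 2·29.5127 = 183.8605

L=183.861 wrap1=264.91_deg wrap2=264.91_deg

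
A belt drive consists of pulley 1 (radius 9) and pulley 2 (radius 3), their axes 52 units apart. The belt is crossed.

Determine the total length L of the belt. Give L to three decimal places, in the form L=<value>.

crossed belt: β = asin((r1+r2)/C) = asin(12/52) = 13.3424°
wrap1 = wrap2 = π + 2β = 206.6847°
tangent length = C·cosβ = 50.5964
L = (r1+r2)·wrap + 2·C·cosβ = 12·3.6073 + 2·50.5964 = 144.4808

L=144.481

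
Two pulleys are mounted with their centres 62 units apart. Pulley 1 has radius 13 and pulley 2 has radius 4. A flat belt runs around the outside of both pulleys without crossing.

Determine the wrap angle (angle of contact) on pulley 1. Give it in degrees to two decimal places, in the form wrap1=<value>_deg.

open belt: β = asin((r2−r1)/C) = asin(-9/62) = -8.3466°
wrap1 = π − 2β = 196.6932°
wrap2 = π + 2β = 163.3068°

wrap1=196.69_deg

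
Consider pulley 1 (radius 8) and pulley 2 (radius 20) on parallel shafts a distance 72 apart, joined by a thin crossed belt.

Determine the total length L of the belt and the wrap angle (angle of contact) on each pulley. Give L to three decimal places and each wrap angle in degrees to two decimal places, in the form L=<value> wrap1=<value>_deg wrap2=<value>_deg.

crossed belt: β = asin((r1+r2)/C) = asin(28/72) = 22.8854°
wrap1 = wrap2 = π + 2β = 225.7708°
tangent length = C·cosβ = 66.3325
L = (r1+r2)·wrap + 2·C·cosβ = 28·3.9404 + 2·66.3325 = 242.9974

L=242.997 wrap1=225.77_deg wrap2=225.77_deg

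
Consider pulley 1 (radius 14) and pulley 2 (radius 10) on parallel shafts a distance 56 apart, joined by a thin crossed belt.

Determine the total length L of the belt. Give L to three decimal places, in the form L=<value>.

crossed belt: β = asin((r1+r2)/C) = asin(24/56) = 25.3769°
wrap1 = wrap2 = π + 2β = 230.7539°
tangent length = C·cosβ = 50.5964
L = (r1+r2)·wrap + 2·C·cosβ = 24·4.0274 + 2·50.5964 = 197.8508

L=197.851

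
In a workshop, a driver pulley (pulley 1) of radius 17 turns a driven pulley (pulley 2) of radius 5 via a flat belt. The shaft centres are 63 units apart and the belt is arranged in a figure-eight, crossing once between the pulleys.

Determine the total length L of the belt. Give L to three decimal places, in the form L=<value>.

crossed belt: β = asin((r1+r2)/C) = asin(22/63) = 20.4388°
wrap1 = wrap2 = π + 2β = 220.8776°
tangent length = C·cosβ = 59.0339
L = (r1+r2)·wrap + 2·C·cosβ = 22·3.8550 + 2·59.0339 = 202.8787

L=202.879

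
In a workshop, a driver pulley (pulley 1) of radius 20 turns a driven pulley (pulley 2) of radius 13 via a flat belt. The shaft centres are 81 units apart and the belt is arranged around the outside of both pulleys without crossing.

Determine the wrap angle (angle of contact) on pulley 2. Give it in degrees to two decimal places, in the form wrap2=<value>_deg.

open belt: β = asin((r2−r1)/C) = asin(-7/81) = -4.9577°
wrap1 = π − 2β = 189.9153°
wrap2 = π + 2β = 170.0847°

wrap2=170.08_deg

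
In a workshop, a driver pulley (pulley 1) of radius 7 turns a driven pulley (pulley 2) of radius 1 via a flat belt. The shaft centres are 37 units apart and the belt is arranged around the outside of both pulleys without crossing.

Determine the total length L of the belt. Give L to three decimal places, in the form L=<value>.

L=100.108

open belt: β = asin((r2−r1)/C) = asin(-6/37) = -9.3324°
wrap1 = π − 2β = 198.6648°
wrap2 = π + 2β = 161.3352°
tangent length = C·cosβ = 36.5103
L = r1·wrap1 + r2·wrap2 + 2·C·cosβ = 7·3.4674 + 1·2.8158 + 2·36.5103 = 100.1079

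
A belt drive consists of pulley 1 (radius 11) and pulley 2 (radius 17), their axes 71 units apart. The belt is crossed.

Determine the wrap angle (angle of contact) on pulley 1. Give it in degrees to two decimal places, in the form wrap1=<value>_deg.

crossed belt: β = asin((r1+r2)/C) = asin(28/71) = 23.2265°
wrap1 = wrap2 = π + 2β = 226.4529°

wrap1=226.45_deg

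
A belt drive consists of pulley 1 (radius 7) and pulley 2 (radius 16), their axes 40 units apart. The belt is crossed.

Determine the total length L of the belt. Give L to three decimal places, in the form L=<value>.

crossed belt: β = asin((r1+r2)/C) = asin(23/40) = 35.0996°
wrap1 = wrap2 = π + 2β = 250.1993°
tangent length = C·cosβ = 32.7261
L = (r1+r2)·wrap + 2·C·cosβ = 23·4.3668 + 2·32.7261 = 165.8887

L=165.889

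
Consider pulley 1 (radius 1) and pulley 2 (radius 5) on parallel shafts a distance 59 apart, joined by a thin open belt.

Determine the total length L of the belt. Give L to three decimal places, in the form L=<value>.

L=137.121

open belt: β = asin((r2−r1)/C) = asin(4/59) = 3.8874°
wrap1 = π − 2β = 172.2251°
wrap2 = π + 2β = 187.7749°
tangent length = C·cosβ = 58.8643
L = r1·wrap1 + r2·wrap2 + 2·C·cosβ = 1·3.0059 + 5·3.2773 + 2·58.8643 = 137.1208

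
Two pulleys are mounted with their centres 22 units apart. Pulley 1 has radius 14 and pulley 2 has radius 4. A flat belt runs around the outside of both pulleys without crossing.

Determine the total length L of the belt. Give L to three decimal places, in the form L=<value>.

L=105.178

open belt: β = asin((r2−r1)/C) = asin(-10/22) = -27.0357°
wrap1 = π − 2β = 234.0714°
wrap2 = π + 2β = 125.9286°
tangent length = C·cosβ = 19.5959
L = r1·wrap1 + r2·wrap2 + 2·C·cosβ = 14·4.0853 + 4·2.1979 + 2·19.5959 = 105.1777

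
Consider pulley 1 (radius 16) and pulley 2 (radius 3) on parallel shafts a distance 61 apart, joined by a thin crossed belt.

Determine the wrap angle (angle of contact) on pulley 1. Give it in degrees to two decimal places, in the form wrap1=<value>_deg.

wrap1=216.30_deg

crossed belt: β = asin((r1+r2)/C) = asin(19/61) = 18.1482°
wrap1 = wrap2 = π + 2β = 216.2963°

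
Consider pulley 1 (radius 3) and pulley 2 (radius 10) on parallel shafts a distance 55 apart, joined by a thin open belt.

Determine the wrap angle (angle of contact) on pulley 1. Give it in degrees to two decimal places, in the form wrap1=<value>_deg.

wrap1=165.38_deg

open belt: β = asin((r2−r1)/C) = asin(7/55) = 7.3120°
wrap1 = π − 2β = 165.3760°
wrap2 = π + 2β = 194.6240°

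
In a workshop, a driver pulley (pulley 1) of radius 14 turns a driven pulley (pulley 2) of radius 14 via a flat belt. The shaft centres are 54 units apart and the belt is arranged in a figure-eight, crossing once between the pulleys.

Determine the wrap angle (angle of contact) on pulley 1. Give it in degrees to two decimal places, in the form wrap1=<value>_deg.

wrap1=242.47_deg

crossed belt: β = asin((r1+r2)/C) = asin(28/54) = 31.2329°
wrap1 = wrap2 = π + 2β = 242.4659°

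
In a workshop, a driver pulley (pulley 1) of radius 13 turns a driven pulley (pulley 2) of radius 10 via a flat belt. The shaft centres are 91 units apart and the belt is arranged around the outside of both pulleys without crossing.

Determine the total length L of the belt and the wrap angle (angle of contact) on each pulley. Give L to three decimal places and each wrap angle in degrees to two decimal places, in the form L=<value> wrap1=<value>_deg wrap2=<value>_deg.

L=254.356 wrap1=183.78_deg wrap2=176.22_deg

open belt: β = asin((r2−r1)/C) = asin(-3/91) = -1.8892°
wrap1 = π − 2β = 183.7784°
wrap2 = π + 2β = 176.2216°
tangent length = C·cosβ = 90.9505
L = r1·wrap1 + r2·wrap2 + 2·C·cosβ = 13·3.2075 + 10·3.0756 + 2·90.9505 = 254.3555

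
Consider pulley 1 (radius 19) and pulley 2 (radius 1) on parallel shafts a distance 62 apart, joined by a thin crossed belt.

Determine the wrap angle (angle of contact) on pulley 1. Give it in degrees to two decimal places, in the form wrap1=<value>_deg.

crossed belt: β = asin((r1+r2)/C) = asin(20/62) = 18.8191°
wrap1 = wrap2 = π + 2β = 217.6381°

wrap1=217.64_deg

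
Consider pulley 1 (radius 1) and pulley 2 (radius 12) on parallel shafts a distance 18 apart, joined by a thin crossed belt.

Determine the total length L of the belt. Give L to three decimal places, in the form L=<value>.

L=86.723

crossed belt: β = asin((r1+r2)/C) = asin(13/18) = 46.2383°
wrap1 = wrap2 = π + 2β = 272.4765°
tangent length = C·cosβ = 12.4499
L = (r1+r2)·wrap + 2·C·cosβ = 13·4.7556 + 2·12.4499 = 86.7228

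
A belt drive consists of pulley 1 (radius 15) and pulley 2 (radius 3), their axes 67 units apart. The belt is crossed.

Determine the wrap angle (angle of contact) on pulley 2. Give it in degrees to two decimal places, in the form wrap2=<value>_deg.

wrap2=211.17_deg

crossed belt: β = asin((r1+r2)/C) = asin(18/67) = 15.5843°
wrap1 = wrap2 = π + 2β = 211.1687°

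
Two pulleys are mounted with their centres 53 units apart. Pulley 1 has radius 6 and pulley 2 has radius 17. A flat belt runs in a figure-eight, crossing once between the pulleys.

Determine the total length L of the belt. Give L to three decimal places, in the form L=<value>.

crossed belt: β = asin((r1+r2)/C) = asin(23/53) = 25.7193°
wrap1 = wrap2 = π + 2β = 231.4386°
tangent length = C·cosβ = 47.7493
L = (r1+r2)·wrap + 2·C·cosβ = 23·4.0394 + 2·47.7493 = 188.4041

L=188.404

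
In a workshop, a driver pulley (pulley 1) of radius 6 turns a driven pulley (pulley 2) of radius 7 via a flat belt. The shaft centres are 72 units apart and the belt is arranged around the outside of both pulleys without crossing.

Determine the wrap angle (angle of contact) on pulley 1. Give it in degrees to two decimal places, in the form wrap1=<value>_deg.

open belt: β = asin((r2−r1)/C) = asin(1/72) = 0.7958°
wrap1 = π − 2β = 178.4084°
wrap2 = π + 2β = 181.5916°

wrap1=178.41_deg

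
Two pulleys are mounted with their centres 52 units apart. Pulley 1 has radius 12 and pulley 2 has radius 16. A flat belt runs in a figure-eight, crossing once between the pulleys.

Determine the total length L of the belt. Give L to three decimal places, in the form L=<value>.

crossed belt: β = asin((r1+r2)/C) = asin(28/52) = 32.5790°
wrap1 = wrap2 = π + 2β = 245.1579°
tangent length = C·cosβ = 43.8178
L = (r1+r2)·wrap + 2·C·cosβ = 28·4.2788 + 2·43.8178 = 207.4424

L=207.442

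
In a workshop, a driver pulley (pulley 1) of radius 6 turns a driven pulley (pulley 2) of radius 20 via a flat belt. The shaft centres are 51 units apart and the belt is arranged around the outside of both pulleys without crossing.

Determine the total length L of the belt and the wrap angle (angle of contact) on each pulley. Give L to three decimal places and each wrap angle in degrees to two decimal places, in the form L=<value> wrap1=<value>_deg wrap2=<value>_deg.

L=187.549 wrap1=148.13_deg wrap2=211.87_deg

open belt: β = asin((r2−r1)/C) = asin(14/51) = 15.9328°
wrap1 = π − 2β = 148.1344°
wrap2 = π + 2β = 211.8656°
tangent length = C·cosβ = 49.0408
L = r1·wrap1 + r2·wrap2 + 2·C·cosβ = 6·2.5854 + 20·3.6978 + 2·49.0408 = 187.5492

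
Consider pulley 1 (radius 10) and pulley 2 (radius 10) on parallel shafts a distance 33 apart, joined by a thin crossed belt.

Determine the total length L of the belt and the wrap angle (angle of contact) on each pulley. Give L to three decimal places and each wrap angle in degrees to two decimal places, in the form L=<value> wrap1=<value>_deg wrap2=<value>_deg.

L=141.373 wrap1=254.61_deg wrap2=254.61_deg

crossed belt: β = asin((r1+r2)/C) = asin(20/33) = 37.3052°
wrap1 = wrap2 = π + 2β = 254.6104°
tangent length = C·cosβ = 26.2488
L = (r1+r2)·wrap + 2·C·cosβ = 20·4.4438 + 2·26.2488 = 141.3734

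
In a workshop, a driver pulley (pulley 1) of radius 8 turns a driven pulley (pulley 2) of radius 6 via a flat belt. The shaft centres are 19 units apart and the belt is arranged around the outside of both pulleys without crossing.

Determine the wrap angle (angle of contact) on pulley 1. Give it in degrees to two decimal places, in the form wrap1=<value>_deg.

wrap1=192.08_deg

open belt: β = asin((r2−r1)/C) = asin(-2/19) = -6.0423°
wrap1 = π − 2β = 192.0847°
wrap2 = π + 2β = 167.9153°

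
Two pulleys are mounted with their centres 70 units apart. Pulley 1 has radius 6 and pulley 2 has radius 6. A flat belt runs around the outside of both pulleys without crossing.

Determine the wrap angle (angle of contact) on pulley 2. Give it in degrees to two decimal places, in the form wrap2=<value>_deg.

open belt: β = asin((r2−r1)/C) = asin(0/70) = 0.0000°
wrap1 = π − 2β = 180.0000°
wrap2 = π + 2β = 180.0000°

wrap2=180.00_deg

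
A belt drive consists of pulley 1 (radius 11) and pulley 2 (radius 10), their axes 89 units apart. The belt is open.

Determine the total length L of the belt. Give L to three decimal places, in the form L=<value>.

open belt: β = asin((r2−r1)/C) = asin(-1/89) = -0.6438°
wrap1 = π − 2β = 181.2876°
wrap2 = π + 2β = 178.7124°
tangent length = C·cosβ = 88.9944
L = r1·wrap1 + r2·wrap2 + 2·C·cosβ = 11·3.1641 + 10·3.1191 + 2·88.9944 = 243.9847

L=243.985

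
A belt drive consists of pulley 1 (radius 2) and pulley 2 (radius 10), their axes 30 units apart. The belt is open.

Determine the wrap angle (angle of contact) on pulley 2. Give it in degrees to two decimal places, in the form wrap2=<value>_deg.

wrap2=210.93_deg

open belt: β = asin((r2−r1)/C) = asin(8/30) = 15.4660°
wrap1 = π − 2β = 149.0680°
wrap2 = π + 2β = 210.9320°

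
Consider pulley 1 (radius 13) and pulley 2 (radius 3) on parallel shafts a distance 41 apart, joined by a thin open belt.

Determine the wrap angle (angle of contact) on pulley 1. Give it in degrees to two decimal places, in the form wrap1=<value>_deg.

wrap1=208.23_deg

open belt: β = asin((r2−r1)/C) = asin(-10/41) = -14.1170°
wrap1 = π − 2β = 208.2340°
wrap2 = π + 2β = 151.7660°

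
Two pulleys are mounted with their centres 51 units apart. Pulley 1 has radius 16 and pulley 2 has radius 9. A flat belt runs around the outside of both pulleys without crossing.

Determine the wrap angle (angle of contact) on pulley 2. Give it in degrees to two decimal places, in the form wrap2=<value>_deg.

wrap2=164.22_deg

open belt: β = asin((r2−r1)/C) = asin(-7/51) = -7.8890°
wrap1 = π − 2β = 195.7781°
wrap2 = π + 2β = 164.2219°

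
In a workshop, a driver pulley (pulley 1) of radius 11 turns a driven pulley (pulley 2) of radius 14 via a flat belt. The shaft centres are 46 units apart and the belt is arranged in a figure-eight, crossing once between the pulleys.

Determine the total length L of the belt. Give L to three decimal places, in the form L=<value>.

crossed belt: β = asin((r1+r2)/C) = asin(25/46) = 32.9207°
wrap1 = wrap2 = π + 2β = 245.8415°
tangent length = C·cosβ = 38.6135
L = (r1+r2)·wrap + 2·C·cosβ = 25·4.2907 + 2·38.6135 = 184.4955

L=184.496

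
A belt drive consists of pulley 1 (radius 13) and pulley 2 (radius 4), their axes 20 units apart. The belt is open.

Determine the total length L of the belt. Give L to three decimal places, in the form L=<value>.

open belt: β = asin((r2−r1)/C) = asin(-9/20) = -26.7437°
wrap1 = π − 2β = 233.4874°
wrap2 = π + 2β = 126.5126°
tangent length = C·cosβ = 17.8606
L = r1·wrap1 + r2·wrap2 + 2·C·cosβ = 13·4.0751 + 4·2.2081 + 2·17.8606 = 97.5300

L=97.530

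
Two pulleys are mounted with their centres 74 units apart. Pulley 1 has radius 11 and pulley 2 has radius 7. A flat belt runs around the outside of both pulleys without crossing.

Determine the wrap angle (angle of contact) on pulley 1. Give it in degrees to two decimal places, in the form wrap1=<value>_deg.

open belt: β = asin((r2−r1)/C) = asin(-4/74) = -3.0986°
wrap1 = π − 2β = 186.1972°
wrap2 = π + 2β = 173.8028°

wrap1=186.20_deg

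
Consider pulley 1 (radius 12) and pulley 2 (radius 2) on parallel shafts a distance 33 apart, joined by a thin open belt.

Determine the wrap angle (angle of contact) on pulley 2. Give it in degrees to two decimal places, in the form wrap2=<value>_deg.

open belt: β = asin((r2−r1)/C) = asin(-10/33) = -17.6397°
wrap1 = π − 2β = 215.2794°
wrap2 = π + 2β = 144.7206°

wrap2=144.72_deg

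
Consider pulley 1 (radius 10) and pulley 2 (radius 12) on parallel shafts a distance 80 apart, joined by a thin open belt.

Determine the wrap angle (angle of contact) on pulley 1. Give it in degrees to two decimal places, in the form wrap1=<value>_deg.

wrap1=177.13_deg

open belt: β = asin((r2−r1)/C) = asin(2/80) = 1.4325°
wrap1 = π − 2β = 177.1349°
wrap2 = π + 2β = 182.8651°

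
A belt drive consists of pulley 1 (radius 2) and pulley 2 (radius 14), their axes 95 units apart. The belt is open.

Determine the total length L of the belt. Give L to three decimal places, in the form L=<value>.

L=241.783

open belt: β = asin((r2−r1)/C) = asin(12/95) = 7.2567°
wrap1 = π − 2β = 165.4865°
wrap2 = π + 2β = 194.5135°
tangent length = C·cosβ = 94.2391
L = r1·wrap1 + r2·wrap2 + 2·C·cosβ = 2·2.8883 + 14·3.3949 + 2·94.2391 = 241.7833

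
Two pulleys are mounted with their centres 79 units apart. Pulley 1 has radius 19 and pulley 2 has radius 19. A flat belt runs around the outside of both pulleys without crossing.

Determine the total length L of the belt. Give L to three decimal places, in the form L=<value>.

open belt: β = asin((r2−r1)/C) = asin(0/79) = 0.0000°
wrap1 = π − 2β = 180.0000°
wrap2 = π + 2β = 180.0000°
tangent length = C·cosβ = 79.0000
L = r1·wrap1 + r2·wrap2 + 2·C·cosβ = 19·3.1416 + 19·3.1416 + 2·79.0000 = 277.3805

L=277.381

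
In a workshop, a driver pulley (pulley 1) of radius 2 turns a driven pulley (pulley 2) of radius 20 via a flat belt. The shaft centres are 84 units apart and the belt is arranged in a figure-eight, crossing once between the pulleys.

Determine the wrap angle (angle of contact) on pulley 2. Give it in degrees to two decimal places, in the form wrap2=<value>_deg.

crossed belt: β = asin((r1+r2)/C) = asin(22/84) = 15.1831°
wrap1 = wrap2 = π + 2β = 210.3662°

wrap2=210.37_deg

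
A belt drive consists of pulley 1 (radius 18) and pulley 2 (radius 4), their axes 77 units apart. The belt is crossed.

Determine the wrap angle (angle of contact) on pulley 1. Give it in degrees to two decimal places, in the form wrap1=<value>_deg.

wrap1=213.20_deg

crossed belt: β = asin((r1+r2)/C) = asin(22/77) = 16.6015°
wrap1 = wrap2 = π + 2β = 213.2031°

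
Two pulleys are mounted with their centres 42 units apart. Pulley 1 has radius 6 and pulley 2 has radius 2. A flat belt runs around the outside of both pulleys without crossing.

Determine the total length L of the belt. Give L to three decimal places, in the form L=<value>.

open belt: β = asin((r2−r1)/C) = asin(-4/42) = -5.4650°
wrap1 = π − 2β = 190.9300°
wrap2 = π + 2β = 169.0700°
tangent length = C·cosβ = 41.8091
L = r1·wrap1 + r2·wrap2 + 2·C·cosβ = 6·3.3324 + 2·2.9508 + 2·41.8091 = 109.5140

L=109.514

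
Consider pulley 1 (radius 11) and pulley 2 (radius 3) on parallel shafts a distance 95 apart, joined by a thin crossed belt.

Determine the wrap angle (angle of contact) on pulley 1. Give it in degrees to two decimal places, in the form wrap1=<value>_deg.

crossed belt: β = asin((r1+r2)/C) = asin(14/95) = 8.4745°
wrap1 = wrap2 = π + 2β = 196.9489°

wrap1=196.95_deg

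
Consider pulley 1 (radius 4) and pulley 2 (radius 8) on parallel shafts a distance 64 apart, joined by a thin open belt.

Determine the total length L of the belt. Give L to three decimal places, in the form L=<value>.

open belt: β = asin((r2−r1)/C) = asin(4/64) = 3.5833°
wrap1 = π − 2β = 172.8334°
wrap2 = π + 2β = 187.1666°
tangent length = C·cosβ = 63.8749
L = r1·wrap1 + r2·wrap2 + 2·C·cosβ = 4·3.0165 + 8·3.2667 + 2·63.8749 = 165.9492

L=165.949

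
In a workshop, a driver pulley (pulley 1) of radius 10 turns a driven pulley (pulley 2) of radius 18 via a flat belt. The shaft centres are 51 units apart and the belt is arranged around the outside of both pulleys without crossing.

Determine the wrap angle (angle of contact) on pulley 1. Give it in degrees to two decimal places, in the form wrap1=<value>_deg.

wrap1=161.95_deg

open belt: β = asin((r2−r1)/C) = asin(8/51) = 9.0248°
wrap1 = π − 2β = 161.9503°
wrap2 = π + 2β = 198.0497°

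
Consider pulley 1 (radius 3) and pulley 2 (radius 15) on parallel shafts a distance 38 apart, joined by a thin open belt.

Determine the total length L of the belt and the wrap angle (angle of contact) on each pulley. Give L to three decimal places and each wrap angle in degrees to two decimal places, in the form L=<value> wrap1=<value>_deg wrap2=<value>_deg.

L=136.371 wrap1=143.18_deg wrap2=216.82_deg

open belt: β = asin((r2−r1)/C) = asin(12/38) = 18.4085°
wrap1 = π − 2β = 143.1830°
wrap2 = π + 2β = 216.8170°
tangent length = C·cosβ = 36.0555
L = r1·wrap1 + r2·wrap2 + 2·C·cosβ = 3·2.4990 + 15·3.7842 + 2·36.0555 = 136.3706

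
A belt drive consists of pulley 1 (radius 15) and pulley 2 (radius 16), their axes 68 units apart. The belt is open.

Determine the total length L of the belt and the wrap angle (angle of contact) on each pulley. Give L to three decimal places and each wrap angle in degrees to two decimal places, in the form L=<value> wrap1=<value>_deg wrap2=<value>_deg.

L=233.404 wrap1=178.31_deg wrap2=181.69_deg

open belt: β = asin((r2−r1)/C) = asin(1/68) = 0.8426°
wrap1 = π − 2β = 178.3148°
wrap2 = π + 2β = 181.6852°
tangent length = C·cosβ = 67.9926
L = r1·wrap1 + r2·wrap2 + 2·C·cosβ = 15·3.1122 + 16·3.1710 + 2·67.9926 = 233.4041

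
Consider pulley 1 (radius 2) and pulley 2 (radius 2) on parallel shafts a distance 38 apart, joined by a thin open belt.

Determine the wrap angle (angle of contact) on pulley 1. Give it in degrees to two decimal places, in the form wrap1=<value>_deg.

wrap1=180.00_deg

open belt: β = asin((r2−r1)/C) = asin(0/38) = 0.0000°
wrap1 = π − 2β = 180.0000°
wrap2 = π + 2β = 180.0000°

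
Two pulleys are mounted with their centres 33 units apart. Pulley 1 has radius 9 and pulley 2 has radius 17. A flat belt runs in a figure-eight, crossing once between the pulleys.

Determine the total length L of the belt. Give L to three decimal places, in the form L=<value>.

L=169.509

crossed belt: β = asin((r1+r2)/C) = asin(26/33) = 51.9877°
wrap1 = wrap2 = π + 2β = 283.9754°
tangent length = C·cosβ = 20.3224
L = (r1+r2)·wrap + 2·C·cosβ = 26·4.9563 + 2·20.3224 = 169.5088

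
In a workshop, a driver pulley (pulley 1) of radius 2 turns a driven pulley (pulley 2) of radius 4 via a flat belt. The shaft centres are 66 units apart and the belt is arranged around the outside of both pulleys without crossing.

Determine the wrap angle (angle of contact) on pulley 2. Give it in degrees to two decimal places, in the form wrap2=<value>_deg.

open belt: β = asin((r2−r1)/C) = asin(2/66) = 1.7365°
wrap1 = π − 2β = 176.5270°
wrap2 = π + 2β = 183.4730°

wrap2=183.47_deg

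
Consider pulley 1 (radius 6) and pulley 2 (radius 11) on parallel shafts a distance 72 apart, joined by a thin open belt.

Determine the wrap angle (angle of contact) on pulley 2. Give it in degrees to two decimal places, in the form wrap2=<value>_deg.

open belt: β = asin((r2−r1)/C) = asin(5/72) = 3.9821°
wrap1 = π − 2β = 172.0358°
wrap2 = π + 2β = 187.9642°

wrap2=187.96_deg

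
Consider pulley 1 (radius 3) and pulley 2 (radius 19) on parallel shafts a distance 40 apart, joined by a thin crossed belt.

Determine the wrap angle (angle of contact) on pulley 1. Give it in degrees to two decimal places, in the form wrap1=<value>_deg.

wrap1=246.73_deg

crossed belt: β = asin((r1+r2)/C) = asin(22/40) = 33.3670°
wrap1 = wrap2 = π + 2β = 246.7340°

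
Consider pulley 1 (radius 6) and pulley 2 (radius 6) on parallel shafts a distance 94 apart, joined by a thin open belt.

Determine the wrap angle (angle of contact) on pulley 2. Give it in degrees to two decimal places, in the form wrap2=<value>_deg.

wrap2=180.00_deg

open belt: β = asin((r2−r1)/C) = asin(0/94) = 0.0000°
wrap1 = π − 2β = 180.0000°
wrap2 = π + 2β = 180.0000°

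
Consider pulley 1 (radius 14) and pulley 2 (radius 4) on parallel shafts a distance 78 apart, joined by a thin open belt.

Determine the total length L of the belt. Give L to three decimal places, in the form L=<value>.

open belt: β = asin((r2−r1)/C) = asin(-10/78) = -7.3659°
wrap1 = π − 2β = 194.7318°
wrap2 = π + 2β = 165.2682°
tangent length = C·cosβ = 77.3563
L = r1·wrap1 + r2·wrap2 + 2·C·cosβ = 14·3.3987 + 4·2.8845 + 2·77.3563 = 213.8325

L=213.832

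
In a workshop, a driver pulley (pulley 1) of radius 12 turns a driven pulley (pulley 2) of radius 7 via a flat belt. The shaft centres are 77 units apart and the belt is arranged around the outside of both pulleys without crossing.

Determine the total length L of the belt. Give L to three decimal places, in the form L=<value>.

L=214.015

open belt: β = asin((r2−r1)/C) = asin(-5/77) = -3.7231°
wrap1 = π − 2β = 187.4462°
wrap2 = π + 2β = 172.5538°
tangent length = C·cosβ = 76.8375
L = r1·wrap1 + r2·wrap2 + 2·C·cosβ = 12·3.2716 + 7·3.0116 + 2·76.8375 = 214.0150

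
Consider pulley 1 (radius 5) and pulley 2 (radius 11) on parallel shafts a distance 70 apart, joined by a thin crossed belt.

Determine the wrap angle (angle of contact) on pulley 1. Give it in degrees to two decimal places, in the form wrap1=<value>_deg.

wrap1=206.43_deg

crossed belt: β = asin((r1+r2)/C) = asin(16/70) = 13.2130°
wrap1 = wrap2 = π + 2β = 206.4260°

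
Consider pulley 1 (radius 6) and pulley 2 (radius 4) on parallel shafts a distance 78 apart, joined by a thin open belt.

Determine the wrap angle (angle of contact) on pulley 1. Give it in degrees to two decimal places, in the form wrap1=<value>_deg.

wrap1=182.94_deg

open belt: β = asin((r2−r1)/C) = asin(-2/78) = -1.4693°
wrap1 = π − 2β = 182.9386°
wrap2 = π + 2β = 177.0614°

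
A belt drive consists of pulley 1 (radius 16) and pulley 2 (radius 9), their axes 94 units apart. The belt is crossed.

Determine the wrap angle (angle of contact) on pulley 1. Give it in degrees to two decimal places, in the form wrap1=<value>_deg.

wrap1=210.85_deg

crossed belt: β = asin((r1+r2)/C) = asin(25/94) = 15.4239°
wrap1 = wrap2 = π + 2β = 210.8477°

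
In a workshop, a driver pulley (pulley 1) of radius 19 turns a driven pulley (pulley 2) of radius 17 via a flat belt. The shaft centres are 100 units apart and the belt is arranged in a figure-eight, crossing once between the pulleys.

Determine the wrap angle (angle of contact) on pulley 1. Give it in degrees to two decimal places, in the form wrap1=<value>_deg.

wrap1=222.20_deg

crossed belt: β = asin((r1+r2)/C) = asin(36/100) = 21.1002°
wrap1 = wrap2 = π + 2β = 222.2004°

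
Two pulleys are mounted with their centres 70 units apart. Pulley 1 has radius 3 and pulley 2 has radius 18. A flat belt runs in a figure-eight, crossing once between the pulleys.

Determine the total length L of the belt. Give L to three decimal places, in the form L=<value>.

L=212.322

crossed belt: β = asin((r1+r2)/C) = asin(21/70) = 17.4576°
wrap1 = wrap2 = π + 2β = 214.9152°
tangent length = C·cosβ = 66.7757
L = (r1+r2)·wrap + 2·C·cosβ = 21·3.7510 + 2·66.7757 = 212.3220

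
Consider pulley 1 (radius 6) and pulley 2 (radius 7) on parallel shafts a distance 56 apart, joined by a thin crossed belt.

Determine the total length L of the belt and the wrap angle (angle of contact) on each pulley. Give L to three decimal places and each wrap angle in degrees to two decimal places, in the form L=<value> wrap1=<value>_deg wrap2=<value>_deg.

L=155.872 wrap1=206.85_deg wrap2=206.85_deg

crossed belt: β = asin((r1+r2)/C) = asin(13/56) = 13.4233°
wrap1 = wrap2 = π + 2β = 206.8465°
tangent length = C·cosβ = 54.4702
L = (r1+r2)·wrap + 2·C·cosβ = 13·3.6102 + 2·54.4702 = 155.8723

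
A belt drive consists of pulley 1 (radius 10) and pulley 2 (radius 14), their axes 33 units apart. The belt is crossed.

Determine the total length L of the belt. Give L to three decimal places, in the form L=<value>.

crossed belt: β = asin((r1+r2)/C) = asin(24/33) = 46.6582°
wrap1 = wrap2 = π + 2β = 273.3165°
tangent length = C·cosβ = 22.6495
L = (r1+r2)·wrap + 2·C·cosβ = 24·4.7703 + 2·22.6495 = 159.7855

L=159.786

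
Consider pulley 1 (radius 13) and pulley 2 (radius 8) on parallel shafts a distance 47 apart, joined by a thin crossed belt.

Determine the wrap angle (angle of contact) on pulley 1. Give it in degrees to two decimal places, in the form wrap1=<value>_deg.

wrap1=233.08_deg

crossed belt: β = asin((r1+r2)/C) = asin(21/47) = 26.5391°
wrap1 = wrap2 = π + 2β = 233.0782°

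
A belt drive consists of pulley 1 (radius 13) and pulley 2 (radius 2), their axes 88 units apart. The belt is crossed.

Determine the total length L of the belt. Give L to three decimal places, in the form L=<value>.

crossed belt: β = asin((r1+r2)/C) = asin(15/88) = 9.8142°
wrap1 = wrap2 = π + 2β = 199.6285°
tangent length = C·cosβ = 86.7122
L = (r1+r2)·wrap + 2·C·cosβ = 15·3.4842 + 2·86.7122 = 225.6870

L=225.687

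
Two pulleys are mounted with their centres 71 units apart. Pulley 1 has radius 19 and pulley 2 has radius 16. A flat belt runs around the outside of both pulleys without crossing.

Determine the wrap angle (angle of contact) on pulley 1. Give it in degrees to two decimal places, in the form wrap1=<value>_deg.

open belt: β = asin((r2−r1)/C) = asin(-3/71) = -2.4217°
wrap1 = π − 2β = 184.8433°
wrap2 = π + 2β = 175.1567°

wrap1=184.84_deg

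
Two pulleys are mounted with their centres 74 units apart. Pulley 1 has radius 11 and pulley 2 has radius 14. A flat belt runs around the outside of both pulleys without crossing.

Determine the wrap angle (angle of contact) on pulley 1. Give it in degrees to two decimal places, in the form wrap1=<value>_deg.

wrap1=175.35_deg

open belt: β = asin((r2−r1)/C) = asin(3/74) = 2.3234°
wrap1 = π − 2β = 175.3531°
wrap2 = π + 2β = 184.6469°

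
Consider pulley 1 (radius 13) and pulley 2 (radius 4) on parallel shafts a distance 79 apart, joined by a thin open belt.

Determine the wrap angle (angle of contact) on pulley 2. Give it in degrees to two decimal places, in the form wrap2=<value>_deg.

wrap2=166.92_deg

open belt: β = asin((r2−r1)/C) = asin(-9/79) = -6.5416°
wrap1 = π − 2β = 193.0831°
wrap2 = π + 2β = 166.9169°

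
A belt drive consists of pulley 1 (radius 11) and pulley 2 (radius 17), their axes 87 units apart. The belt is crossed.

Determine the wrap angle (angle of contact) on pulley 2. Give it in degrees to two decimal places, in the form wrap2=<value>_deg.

crossed belt: β = asin((r1+r2)/C) = asin(28/87) = 18.7742°
wrap1 = wrap2 = π + 2β = 217.5484°

wrap2=217.55_deg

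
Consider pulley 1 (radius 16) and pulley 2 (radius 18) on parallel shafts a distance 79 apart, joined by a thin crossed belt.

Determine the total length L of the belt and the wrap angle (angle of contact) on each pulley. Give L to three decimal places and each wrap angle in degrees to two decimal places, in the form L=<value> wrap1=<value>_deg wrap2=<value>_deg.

crossed belt: β = asin((r1+r2)/C) = asin(34/79) = 25.4917°
wrap1 = wrap2 = π + 2β = 230.9833°
tangent length = C·cosβ = 71.3092
L = (r1+r2)·wrap + 2·C·cosβ = 34·4.0314 + 2·71.3092 = 279.6866

L=279.687 wrap1=230.98_deg wrap2=230.98_deg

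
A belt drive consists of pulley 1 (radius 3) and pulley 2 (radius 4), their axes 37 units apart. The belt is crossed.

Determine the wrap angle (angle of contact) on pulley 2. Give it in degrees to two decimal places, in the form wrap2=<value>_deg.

wrap2=201.81_deg

crossed belt: β = asin((r1+r2)/C) = asin(7/37) = 10.9055°
wrap1 = wrap2 = π + 2β = 201.8109°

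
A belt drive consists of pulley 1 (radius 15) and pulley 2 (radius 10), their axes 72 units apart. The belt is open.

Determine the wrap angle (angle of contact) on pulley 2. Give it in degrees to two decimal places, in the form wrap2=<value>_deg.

wrap2=172.04_deg

open belt: β = asin((r2−r1)/C) = asin(-5/72) = -3.9821°
wrap1 = π − 2β = 187.9642°
wrap2 = π + 2β = 172.0358°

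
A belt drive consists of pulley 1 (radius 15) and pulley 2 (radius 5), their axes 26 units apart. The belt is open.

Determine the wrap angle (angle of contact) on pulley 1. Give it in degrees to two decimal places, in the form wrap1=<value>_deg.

wrap1=225.24_deg

open belt: β = asin((r2−r1)/C) = asin(-10/26) = -22.6199°
wrap1 = π − 2β = 225.2397°
wrap2 = π + 2β = 134.7603°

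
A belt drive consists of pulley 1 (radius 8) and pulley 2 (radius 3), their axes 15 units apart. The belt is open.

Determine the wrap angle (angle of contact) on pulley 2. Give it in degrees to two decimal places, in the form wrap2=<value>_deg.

wrap2=141.06_deg

open belt: β = asin((r2−r1)/C) = asin(-5/15) = -19.4712°
wrap1 = π − 2β = 218.9424°
wrap2 = π + 2β = 141.0576°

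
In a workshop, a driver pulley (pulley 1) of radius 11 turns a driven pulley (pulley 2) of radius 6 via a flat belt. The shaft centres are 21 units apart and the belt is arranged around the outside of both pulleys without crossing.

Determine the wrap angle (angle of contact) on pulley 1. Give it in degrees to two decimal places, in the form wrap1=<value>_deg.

wrap1=207.55_deg

open belt: β = asin((r2−r1)/C) = asin(-5/21) = -13.7741°
wrap1 = π − 2β = 207.5483°
wrap2 = π + 2β = 152.4517°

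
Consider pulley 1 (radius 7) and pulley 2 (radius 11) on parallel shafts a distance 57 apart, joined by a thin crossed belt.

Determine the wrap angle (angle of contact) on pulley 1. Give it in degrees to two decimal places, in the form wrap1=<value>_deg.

wrap1=216.82_deg

crossed belt: β = asin((r1+r2)/C) = asin(18/57) = 18.4085°
wrap1 = wrap2 = π + 2β = 216.8170°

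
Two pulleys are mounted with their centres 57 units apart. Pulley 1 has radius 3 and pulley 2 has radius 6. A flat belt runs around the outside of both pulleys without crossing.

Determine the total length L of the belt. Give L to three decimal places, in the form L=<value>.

open belt: β = asin((r2−r1)/C) = asin(3/57) = 3.0170°
wrap1 = π − 2β = 173.9661°
wrap2 = π + 2β = 186.0339°
tangent length = C·cosβ = 56.9210
L = r1·wrap1 + r2·wrap2 + 2·C·cosβ = 3·3.0363 + 6·3.2469 + 2·56.9210 = 142.4323

L=142.432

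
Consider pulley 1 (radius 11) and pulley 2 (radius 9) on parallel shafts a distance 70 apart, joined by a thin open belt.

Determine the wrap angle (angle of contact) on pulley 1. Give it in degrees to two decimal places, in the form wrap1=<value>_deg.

open belt: β = asin((r2−r1)/C) = asin(-2/70) = -1.6372°
wrap1 = π − 2β = 183.2745°
wrap2 = π + 2β = 176.7255°

wrap1=183.27_deg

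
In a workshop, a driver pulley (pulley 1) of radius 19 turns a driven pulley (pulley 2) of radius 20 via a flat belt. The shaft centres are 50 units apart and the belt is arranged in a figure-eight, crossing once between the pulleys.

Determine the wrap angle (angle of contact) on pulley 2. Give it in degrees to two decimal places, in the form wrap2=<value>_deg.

crossed belt: β = asin((r1+r2)/C) = asin(39/50) = 51.2606°
wrap1 = wrap2 = π + 2β = 282.5212°

wrap2=282.52_deg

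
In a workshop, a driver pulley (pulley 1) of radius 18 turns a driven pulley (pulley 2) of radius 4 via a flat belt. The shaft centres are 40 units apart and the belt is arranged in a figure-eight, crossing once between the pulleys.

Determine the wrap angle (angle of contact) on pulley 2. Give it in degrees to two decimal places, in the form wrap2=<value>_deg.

crossed belt: β = asin((r1+r2)/C) = asin(22/40) = 33.3670°
wrap1 = wrap2 = π + 2β = 246.7340°

wrap2=246.73_deg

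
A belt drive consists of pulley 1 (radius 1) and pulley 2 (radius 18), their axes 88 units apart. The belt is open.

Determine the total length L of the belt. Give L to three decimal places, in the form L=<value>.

open belt: β = asin((r2−r1)/C) = asin(17/88) = 11.1385°
wrap1 = π − 2β = 157.7229°
wrap2 = π + 2β = 202.2771°
tangent length = C·cosβ = 86.3423
L = r1·wrap1 + r2·wrap2 + 2·C·cosβ = 1·2.7528 + 18·3.5304 + 2·86.3423 = 238.9847

L=238.985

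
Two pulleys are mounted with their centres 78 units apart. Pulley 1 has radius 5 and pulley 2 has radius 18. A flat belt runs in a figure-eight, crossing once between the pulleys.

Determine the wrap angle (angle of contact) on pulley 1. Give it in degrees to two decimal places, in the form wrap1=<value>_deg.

crossed belt: β = asin((r1+r2)/C) = asin(23/78) = 17.1498°
wrap1 = wrap2 = π + 2β = 214.2997°

wrap1=214.30_deg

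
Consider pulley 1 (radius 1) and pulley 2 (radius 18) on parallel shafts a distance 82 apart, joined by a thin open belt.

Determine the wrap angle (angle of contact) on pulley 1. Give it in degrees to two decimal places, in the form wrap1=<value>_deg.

open belt: β = asin((r2−r1)/C) = asin(17/82) = 11.9652°
wrap1 = π − 2β = 156.0697°
wrap2 = π + 2β = 203.9303°

wrap1=156.07_deg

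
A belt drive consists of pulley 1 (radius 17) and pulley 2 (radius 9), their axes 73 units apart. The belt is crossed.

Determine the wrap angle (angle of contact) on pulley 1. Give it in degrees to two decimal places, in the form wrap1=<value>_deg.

crossed belt: β = asin((r1+r2)/C) = asin(26/73) = 20.8648°
wrap1 = wrap2 = π + 2β = 221.7296°

wrap1=221.73_deg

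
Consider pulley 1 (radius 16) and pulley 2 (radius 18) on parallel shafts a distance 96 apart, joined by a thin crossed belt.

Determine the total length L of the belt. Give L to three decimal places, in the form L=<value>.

L=310.987

crossed belt: β = asin((r1+r2)/C) = asin(34/96) = 20.7424°
wrap1 = wrap2 = π + 2β = 221.4848°
tangent length = C·cosβ = 89.7775
L = (r1+r2)·wrap + 2·C·cosβ = 34·3.8656 + 2·89.7775 = 310.9867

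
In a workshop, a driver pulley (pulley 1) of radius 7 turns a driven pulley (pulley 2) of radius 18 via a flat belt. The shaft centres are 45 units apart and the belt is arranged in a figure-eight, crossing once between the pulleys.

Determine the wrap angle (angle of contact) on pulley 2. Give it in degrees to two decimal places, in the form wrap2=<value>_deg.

wrap2=247.50_deg

crossed belt: β = asin((r1+r2)/C) = asin(25/45) = 33.7490°
wrap1 = wrap2 = π + 2β = 247.4980°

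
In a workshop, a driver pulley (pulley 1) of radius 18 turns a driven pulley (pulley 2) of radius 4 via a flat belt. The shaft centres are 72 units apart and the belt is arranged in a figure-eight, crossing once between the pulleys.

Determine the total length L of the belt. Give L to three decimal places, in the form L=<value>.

L=219.891

crossed belt: β = asin((r1+r2)/C) = asin(22/72) = 17.7916°
wrap1 = wrap2 = π + 2β = 215.5832°
tangent length = C·cosβ = 68.5565
L = (r1+r2)·wrap + 2·C·cosβ = 22·3.7626 + 2·68.5565 = 219.8911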